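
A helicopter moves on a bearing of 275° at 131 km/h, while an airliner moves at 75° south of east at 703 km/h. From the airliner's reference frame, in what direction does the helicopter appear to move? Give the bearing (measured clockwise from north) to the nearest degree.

Taking east as x and north as y: helicopter velocity = (-130.502, 11.417) km/h; airliner velocity = (181.950, -679.046) km/h.
Velocity of helicopter relative to airliner = (-130.502, 11.417) − (181.950, -679.046) = (-312.451, 690.463) km/h.
Bearing = atan2(-312.45, 690.46) = 335.65° clockwise from north.

336°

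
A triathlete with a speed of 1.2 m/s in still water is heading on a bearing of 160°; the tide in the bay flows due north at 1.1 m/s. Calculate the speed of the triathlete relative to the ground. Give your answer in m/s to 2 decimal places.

Taking east as x and north as y: velocity relative to the water = (0.410, -1.128) m/s; the water relative to ground = (0.000, 1.100) m/s.
Velocity relative to ground = (0.410, -1.128) + (0.000, 1.100) = (0.410, -0.028) m/s.
Speed = |(0.410, -0.028)| = 0.411 m/s.

0.41 m/s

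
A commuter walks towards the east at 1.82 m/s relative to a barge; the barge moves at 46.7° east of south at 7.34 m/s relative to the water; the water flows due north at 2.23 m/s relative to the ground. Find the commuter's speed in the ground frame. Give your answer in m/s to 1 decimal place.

7.7 m/s

In east/north components (m/s): commuter relative to barge = (1.820, 0.000); barge relative to water = (5.342, -5.034); water relative to ground = (0.000, 2.230).
Sum = (7.162, -2.804) m/s.
Speed = |(7.162, -2.804)| = 7.691 m/s.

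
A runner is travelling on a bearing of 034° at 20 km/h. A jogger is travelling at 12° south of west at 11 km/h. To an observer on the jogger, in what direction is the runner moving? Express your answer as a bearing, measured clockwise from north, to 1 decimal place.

Taking east as x and north as y: runner velocity = (11.184, 16.581) km/h; jogger velocity = (-10.760, -2.287) km/h.
Velocity of runner relative to jogger = (11.184, 16.581) − (-10.760, -2.287) = (21.943, 18.868) km/h.
Bearing = atan2(21.94, 18.87) = 49.31° clockwise from north.

049.3°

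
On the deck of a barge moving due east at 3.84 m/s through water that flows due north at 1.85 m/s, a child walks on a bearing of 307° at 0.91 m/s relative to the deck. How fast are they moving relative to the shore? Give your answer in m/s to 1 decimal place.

In east/north components (m/s): child relative to barge = (-0.727, 0.548); barge relative to water = (3.840, 0.000); water relative to ground = (0.000, 1.850).
Sum = (3.113, 2.398) m/s.
Speed = |(3.113, 2.398)| = 3.930 m/s.

3.9 m/s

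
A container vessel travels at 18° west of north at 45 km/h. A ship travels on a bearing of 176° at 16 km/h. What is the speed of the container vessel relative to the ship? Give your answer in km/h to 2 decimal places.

60.65 km/h

Taking east as x and north as y: container vessel velocity = (-13.906, 42.798) km/h; ship velocity = (1.116, -15.961) km/h.
Velocity of container vessel relative to ship = (-13.906, 42.798) − (1.116, -15.961) = (-15.022, 58.759) km/h.
Magnitude = |(-15.022, 58.759)| = 60.648 km/h.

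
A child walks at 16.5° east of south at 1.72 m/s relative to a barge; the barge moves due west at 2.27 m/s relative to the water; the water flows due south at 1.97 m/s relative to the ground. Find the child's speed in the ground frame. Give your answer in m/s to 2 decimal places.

4.03 m/s

In east/north components (m/s): child relative to barge = (0.489, -1.649); barge relative to water = (-2.270, 0.000); water relative to ground = (0.000, -1.970).
Sum = (-1.781, -3.619) m/s.
Speed = |(-1.781, -3.619)| = 4.034 m/s.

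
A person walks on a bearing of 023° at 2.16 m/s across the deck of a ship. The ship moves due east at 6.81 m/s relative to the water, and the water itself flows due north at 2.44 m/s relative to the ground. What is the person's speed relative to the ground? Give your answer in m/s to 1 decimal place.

8.8 m/s

In east/north components (m/s): person relative to ship = (0.844, 1.988); ship relative to water = (6.810, 0.000); water relative to ground = (0.000, 2.440).
Sum = (7.654, 4.428) m/s.
Speed = |(7.654, 4.428)| = 8.843 m/s.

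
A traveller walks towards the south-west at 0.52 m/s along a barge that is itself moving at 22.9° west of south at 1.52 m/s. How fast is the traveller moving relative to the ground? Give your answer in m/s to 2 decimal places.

2.01 m/s

Taking east as x and north as y: barge velocity = (-0.591, -1.400) m/s; traveller velocity relative to barge = (-0.368, -0.368) m/s.
Velocity relative to ground = (-0.591, -1.400) + (-0.368, -0.368) = (-0.959, -1.768) m/s.
Speed = |(-0.959, -1.768)| = 2.011 m/s.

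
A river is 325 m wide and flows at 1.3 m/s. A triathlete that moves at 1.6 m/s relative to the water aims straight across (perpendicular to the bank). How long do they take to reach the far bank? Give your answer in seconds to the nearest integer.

203 s

The component of the triathlete's velocity perpendicular to the bank is 1.6 m/s.
The current is parallel to the bank, so it does not affect the crossing time.
Time = 325 / 1.600 = 203.125 s.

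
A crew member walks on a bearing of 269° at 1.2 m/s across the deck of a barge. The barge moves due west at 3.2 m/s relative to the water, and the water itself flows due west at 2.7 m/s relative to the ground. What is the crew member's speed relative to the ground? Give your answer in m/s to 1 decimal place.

7.1 m/s

In east/north components (m/s): crew member relative to barge = (-1.200, -0.021); barge relative to water = (-3.200, 0.000); water relative to ground = (-2.700, 0.000).
Sum = (-7.100, -0.021) m/s.
Speed = |(-7.100, -0.021)| = 7.100 m/s.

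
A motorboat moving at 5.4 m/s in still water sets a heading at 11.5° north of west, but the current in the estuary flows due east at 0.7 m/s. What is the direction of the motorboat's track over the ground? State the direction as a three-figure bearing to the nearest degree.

283°

Taking east as x and north as y: velocity relative to the water = (-5.292, 1.077) m/s; the water relative to ground = (0.700, 0.000) m/s.
Velocity relative to ground = (-5.292, 1.077) + (0.700, 0.000) = (-4.592, 1.077) m/s.
Bearing = atan2(-4.59, 1.08) = 283.20° clockwise from north.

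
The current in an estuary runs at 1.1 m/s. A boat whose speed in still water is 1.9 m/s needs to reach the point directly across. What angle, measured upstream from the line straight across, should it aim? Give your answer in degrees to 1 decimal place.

35.4°

To cancel the current, the upstream component of the boat's velocity must equal the flow: 1.9 sin θ = 1.1.
sin θ = 1.1 / 1.9 = 0.5789.
θ = arcsin(0.5789) = 35.377°.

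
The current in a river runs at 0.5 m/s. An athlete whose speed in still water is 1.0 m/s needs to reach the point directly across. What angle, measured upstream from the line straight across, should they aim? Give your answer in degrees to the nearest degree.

30°

To cancel the current, the upstream component of the athlete's velocity must equal the flow: 1.0 sin θ = 0.5.
sin θ = 0.5 / 1.0 = 0.5000.
θ = arcsin(0.5000) = 30.000°.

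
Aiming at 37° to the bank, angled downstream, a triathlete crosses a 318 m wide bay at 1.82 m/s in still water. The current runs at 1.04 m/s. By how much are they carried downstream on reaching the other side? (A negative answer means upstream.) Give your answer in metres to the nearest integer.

Perpendicular speed = 1.095 m/s; crossing time = 318 / 1.095 = 290.331 s.
Net downstream speed = 2.494 m/s.
Drift = 2.494 × 290.331 = 723.944 m (downstream).

724 m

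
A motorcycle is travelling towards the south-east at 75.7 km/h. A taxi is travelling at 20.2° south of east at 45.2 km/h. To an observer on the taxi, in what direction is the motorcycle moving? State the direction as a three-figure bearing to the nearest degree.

164°

Taking east as x and north as y: motorcycle velocity = (53.528, -53.528) km/h; taxi velocity = (42.420, -15.607) km/h.
Velocity of motorcycle relative to taxi = (53.528, -53.528) − (42.420, -15.607) = (11.108, -37.921) km/h.
Bearing = atan2(11.11, -37.92) = 163.67° clockwise from north.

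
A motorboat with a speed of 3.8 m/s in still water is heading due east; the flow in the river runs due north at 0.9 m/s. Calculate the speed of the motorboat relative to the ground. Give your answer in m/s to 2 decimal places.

Taking east as x and north as y: velocity relative to the water = (3.800, 0.000) m/s; the water relative to ground = (0.000, 0.900) m/s.
Velocity relative to ground = (3.800, 0.000) + (0.000, 0.900) = (3.800, 0.900) m/s.
Speed = |(3.800, 0.900)| = 3.905 m/s.

3.91 m/s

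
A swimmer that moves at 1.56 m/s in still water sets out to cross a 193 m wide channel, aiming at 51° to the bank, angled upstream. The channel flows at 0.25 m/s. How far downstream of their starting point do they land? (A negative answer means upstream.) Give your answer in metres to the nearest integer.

Perpendicular speed = 1.212 m/s; crossing time = 193 / 1.212 = 159.195 s.
Net downstream speed = -0.732 m/s.
Drift = -0.732 × 159.195 = -116.490 m (upstream).

-116 m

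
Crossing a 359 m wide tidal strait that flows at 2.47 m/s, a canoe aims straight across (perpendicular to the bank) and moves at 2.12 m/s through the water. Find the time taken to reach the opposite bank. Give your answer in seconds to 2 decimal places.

169.34 s

The component of the canoe's velocity perpendicular to the bank is 2.12 m/s.
Only the cross-stream component determines the crossing time; the current contributes nothing perpendicular to the bank.
Time = 359 / 2.120 = 169.340 s.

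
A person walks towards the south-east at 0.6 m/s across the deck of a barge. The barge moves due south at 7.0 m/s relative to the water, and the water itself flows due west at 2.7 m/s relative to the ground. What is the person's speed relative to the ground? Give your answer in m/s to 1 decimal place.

7.8 m/s

In east/north components (m/s): person relative to barge = (0.424, -0.424); barge relative to water = (0.000, -7.000); water relative to ground = (-2.700, 0.000).
Sum = (-2.276, -7.424) m/s.
Speed = |(-2.276, -7.424)| = 7.765 m/s.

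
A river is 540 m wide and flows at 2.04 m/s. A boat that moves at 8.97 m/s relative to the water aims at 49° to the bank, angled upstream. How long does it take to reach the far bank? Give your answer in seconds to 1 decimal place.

The component of the boat's velocity perpendicular to the bank is 8.97 × sin 49° = 6.770 m/s.
Only the cross-stream component determines the crossing time; the current contributes nothing perpendicular to the bank.
Time = 540 / 6.770 = 79.767 s.

79.8 s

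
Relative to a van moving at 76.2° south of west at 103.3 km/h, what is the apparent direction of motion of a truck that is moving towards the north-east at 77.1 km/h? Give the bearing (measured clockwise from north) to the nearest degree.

Taking east as x and north as y: truck velocity = (54.518, 54.518) km/h; van velocity = (-24.641, -100.318) km/h.
Velocity of truck relative to van = (54.518, 54.518) − (-24.641, -100.318) = (79.158, 154.836) km/h.
Bearing = atan2(79.16, 154.84) = 27.08° clockwise from north.

027°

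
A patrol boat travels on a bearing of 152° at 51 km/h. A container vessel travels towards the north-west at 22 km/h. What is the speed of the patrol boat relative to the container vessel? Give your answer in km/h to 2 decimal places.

72.33 km/h

Taking east as x and north as y: patrol boat velocity = (23.943, -45.030) km/h; container vessel velocity = (-15.556, 15.556) km/h.
Velocity of patrol boat relative to container vessel = (23.943, -45.030) − (-15.556, 15.556) = (39.499, -60.587) km/h.
Magnitude = |(39.499, -60.587)| = 72.325 km/h.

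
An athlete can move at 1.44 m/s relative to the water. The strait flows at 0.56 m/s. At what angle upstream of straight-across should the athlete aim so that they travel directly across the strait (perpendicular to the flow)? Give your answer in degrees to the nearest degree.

23°

To cancel the current, the upstream component of the athlete's velocity must equal the flow: 1.44 sin θ = 0.56.
sin θ = 0.56 / 1.44 = 0.3889.
θ = arcsin(0.3889) = 22.885°.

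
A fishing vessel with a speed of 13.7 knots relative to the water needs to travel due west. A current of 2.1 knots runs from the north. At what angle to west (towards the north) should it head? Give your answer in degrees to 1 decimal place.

8.8°

The current pushes perpendicular to the desired track; the heading must have a component into the current equal to 2.1 knots: 13.7 sin θ = 2.1.
sin θ = 0.1533, so θ = 8.817°.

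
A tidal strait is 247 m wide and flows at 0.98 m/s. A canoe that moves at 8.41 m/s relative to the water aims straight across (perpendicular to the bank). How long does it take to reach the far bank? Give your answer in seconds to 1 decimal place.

29.4 s

The component of the canoe's velocity perpendicular to the bank is 8.41 m/s.
The flow acts along the bank and has no component across it.
Time = 247 / 8.410 = 29.370 s.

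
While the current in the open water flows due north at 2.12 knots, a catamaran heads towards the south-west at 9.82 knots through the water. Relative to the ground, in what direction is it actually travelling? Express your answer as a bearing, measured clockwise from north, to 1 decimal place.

235.2°

Taking east as x and north as y: velocity relative to the water = (-6.944, -6.944) knots; the water relative to ground = (0.000, 2.120) knots.
Velocity relative to ground = (-6.944, -6.944) + (0.000, 2.120) = (-6.944, -4.824) knots.
Bearing = atan2(-6.94, -4.82) = 235.21° clockwise from north.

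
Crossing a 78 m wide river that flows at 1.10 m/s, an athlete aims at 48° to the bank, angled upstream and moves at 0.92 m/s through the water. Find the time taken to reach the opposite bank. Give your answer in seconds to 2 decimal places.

114.09 s

The component of the athlete's velocity perpendicular to the bank is 0.92 × sin 48° = 0.684 m/s.
The flow acts along the bank and has no component across it.
Time = 78 / 0.684 = 114.086 s.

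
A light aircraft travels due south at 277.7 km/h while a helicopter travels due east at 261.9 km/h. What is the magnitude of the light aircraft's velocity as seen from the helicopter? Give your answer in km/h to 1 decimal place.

Taking east as x and north as y: light aircraft velocity = (0.000, -277.700) km/h; helicopter velocity = (261.900, 0.000) km/h.
Velocity of light aircraft relative to helicopter = (0.000, -277.700) − (261.900, 0.000) = (-261.900, -277.700) km/h.
Magnitude = |(-261.900, -277.700)| = 381.718 km/h.

381.7 km/h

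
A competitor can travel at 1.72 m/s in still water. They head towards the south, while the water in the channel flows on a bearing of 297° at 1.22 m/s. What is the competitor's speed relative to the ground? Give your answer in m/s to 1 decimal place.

Taking east as x and north as y: velocity relative to the water = (0.000, -1.720) m/s; the water relative to ground = (-1.087, 0.554) m/s.
Velocity relative to ground = (0.000, -1.720) + (-1.087, 0.554) = (-1.087, -1.166) m/s.
Speed = |(-1.087, -1.166)| = 1.594 m/s.

1.6 m/s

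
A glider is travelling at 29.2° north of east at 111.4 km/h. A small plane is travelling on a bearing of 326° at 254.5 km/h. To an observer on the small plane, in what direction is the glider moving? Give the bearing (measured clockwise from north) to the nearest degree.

Taking east as x and north as y: glider velocity = (97.244, 54.348) km/h; small plane velocity = (-142.315, 210.990) km/h.
Velocity of glider relative to small plane = (97.244, 54.348) − (-142.315, 210.990) = (239.558, -156.642) km/h.
Bearing = atan2(239.56, -156.64) = 123.18° clockwise from north.

123°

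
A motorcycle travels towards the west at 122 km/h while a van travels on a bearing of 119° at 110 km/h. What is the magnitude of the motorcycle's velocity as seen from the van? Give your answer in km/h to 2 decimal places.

Taking east as x and north as y: motorcycle velocity = (-122.000, 0.000) km/h; van velocity = (96.208, -53.329) km/h.
Velocity of motorcycle relative to van = (-122.000, 0.000) − (96.208, -53.329) = (-218.208, 53.329) km/h.
Magnitude = |(-218.208, 53.329)| = 224.630 km/h.

224.63 km/h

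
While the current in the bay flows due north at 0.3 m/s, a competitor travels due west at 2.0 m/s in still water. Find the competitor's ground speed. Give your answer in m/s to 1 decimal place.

Taking east as x and north as y: velocity relative to the water = (-2.000, 0.000) m/s; the water relative to ground = (0.000, 0.300) m/s.
Velocity relative to ground = (-2.000, 0.000) + (0.000, 0.300) = (-2.000, 0.300) m/s.
Speed = |(-2.000, 0.300)| = 2.022 m/s.

2.0 m/s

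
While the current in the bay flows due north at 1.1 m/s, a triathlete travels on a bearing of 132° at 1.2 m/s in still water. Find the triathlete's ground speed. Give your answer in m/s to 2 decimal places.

0.94 m/s

Taking east as x and north as y: velocity relative to the water = (0.892, -0.803) m/s; the water relative to ground = (0.000, 1.100) m/s.
Velocity relative to ground = (0.892, -0.803) + (0.000, 1.100) = (0.892, 0.297) m/s.
Speed = |(0.892, 0.297)| = 0.940 m/s.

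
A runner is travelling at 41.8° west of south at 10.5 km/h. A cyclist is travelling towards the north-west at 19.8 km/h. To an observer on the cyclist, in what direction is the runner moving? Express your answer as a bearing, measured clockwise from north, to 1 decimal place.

Taking east as x and north as y: runner velocity = (-6.999, -7.827) km/h; cyclist velocity = (-14.001, 14.001) km/h.
Velocity of runner relative to cyclist = (-6.999, -7.827) − (-14.001, 14.001) = (7.002, -21.828) km/h.
Bearing = atan2(7.00, -21.83) = 162.21° clockwise from north.

162.2°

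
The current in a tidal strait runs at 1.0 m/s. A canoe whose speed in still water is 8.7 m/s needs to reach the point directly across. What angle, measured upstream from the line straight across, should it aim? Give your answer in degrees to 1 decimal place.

6.6°

To cancel the current, the upstream component of the canoe's velocity must equal the flow: 8.7 sin θ = 1.0.
sin θ = 1.0 / 8.7 = 0.1149.
θ = arcsin(0.1149) = 6.600°.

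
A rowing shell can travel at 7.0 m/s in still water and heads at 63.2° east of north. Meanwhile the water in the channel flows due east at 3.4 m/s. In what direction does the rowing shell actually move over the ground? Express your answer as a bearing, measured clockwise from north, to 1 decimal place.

071.9°

Taking east as x and north as y: velocity relative to the water = (6.248, 3.156) m/s; the water relative to ground = (3.400, 0.000) m/s.
Velocity relative to ground = (6.248, 3.156) + (3.400, 0.000) = (9.648, 3.156) m/s.
Bearing = atan2(9.65, 3.16) = 71.89° clockwise from north.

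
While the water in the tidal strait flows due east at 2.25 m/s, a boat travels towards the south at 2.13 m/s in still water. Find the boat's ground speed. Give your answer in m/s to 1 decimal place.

Taking east as x and north as y: velocity relative to the water = (0.000, -2.130) m/s; the water relative to ground = (2.250, 0.000) m/s.
Velocity relative to ground = (0.000, -2.130) + (2.250, 0.000) = (2.250, -2.130) m/s.
Speed = |(2.250, -2.130)| = 3.098 m/s.

3.1 m/s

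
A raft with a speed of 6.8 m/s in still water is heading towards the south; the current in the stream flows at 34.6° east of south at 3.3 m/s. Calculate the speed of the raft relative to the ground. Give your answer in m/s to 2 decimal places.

Taking east as x and north as y: velocity relative to the water = (0.000, -6.800) m/s; the water relative to ground = (1.874, -2.716) m/s.
Velocity relative to ground = (0.000, -6.800) + (1.874, -2.716) = (1.874, -9.516) m/s.
Speed = |(1.874, -9.516)| = 9.699 m/s.

9.70 m/s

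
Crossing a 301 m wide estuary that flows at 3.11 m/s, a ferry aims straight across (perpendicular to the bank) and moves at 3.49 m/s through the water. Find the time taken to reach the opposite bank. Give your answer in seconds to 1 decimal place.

The component of the ferry's velocity perpendicular to the bank is 3.49 m/s.
Only the cross-stream component determines the crossing time; the current contributes nothing perpendicular to the bank.
Time = 301 / 3.490 = 86.246 s.

86.2 s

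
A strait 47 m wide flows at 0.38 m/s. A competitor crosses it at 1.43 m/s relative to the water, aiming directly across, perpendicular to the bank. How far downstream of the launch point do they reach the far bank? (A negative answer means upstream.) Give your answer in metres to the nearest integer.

Perpendicular speed = 1.430 m/s; crossing time = 47 / 1.430 = 32.867 s.
Net downstream speed = 0.380 m/s.
Drift = 0.380 × 32.867 = 12.490 m (downstream).

12 m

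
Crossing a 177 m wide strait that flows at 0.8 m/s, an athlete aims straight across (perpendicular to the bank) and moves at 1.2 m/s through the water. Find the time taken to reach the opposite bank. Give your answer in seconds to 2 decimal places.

The component of the athlete's velocity perpendicular to the bank is 1.2 m/s.
The current is parallel to the bank, so it does not affect the crossing time.
Time = 177 / 1.200 = 147.500 s.

147.50 s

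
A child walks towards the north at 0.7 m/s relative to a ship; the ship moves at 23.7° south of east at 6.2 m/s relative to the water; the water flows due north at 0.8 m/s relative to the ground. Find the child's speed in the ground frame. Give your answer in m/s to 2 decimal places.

In east/north components (m/s): child relative to ship = (0.000, 0.700); ship relative to water = (5.677, -2.492); water relative to ground = (0.000, 0.800).
Sum = (5.677, -0.992) m/s.
Speed = |(5.677, -0.992)| = 5.763 m/s.

5.76 m/s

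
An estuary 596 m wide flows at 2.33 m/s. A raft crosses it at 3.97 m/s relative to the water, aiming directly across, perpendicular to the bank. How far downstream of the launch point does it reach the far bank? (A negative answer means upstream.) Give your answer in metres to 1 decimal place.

Perpendicular speed = 3.970 m/s; crossing time = 596 / 3.970 = 150.126 s.
Net downstream speed = 2.330 m/s.
Drift = 2.330 × 150.126 = 349.793 m (downstream).

349.8 m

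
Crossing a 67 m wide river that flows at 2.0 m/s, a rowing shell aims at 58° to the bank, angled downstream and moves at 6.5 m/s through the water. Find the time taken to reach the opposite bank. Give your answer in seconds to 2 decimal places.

12.15 s

The component of the rowing shell's velocity perpendicular to the bank is 6.5 × sin 58° = 5.512 m/s.
The current is parallel to the bank, so it does not affect the crossing time.
Time = 67 / 5.512 = 12.155 s.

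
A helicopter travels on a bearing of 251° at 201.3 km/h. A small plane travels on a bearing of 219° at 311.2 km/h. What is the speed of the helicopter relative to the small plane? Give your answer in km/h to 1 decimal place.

Taking east as x and north as y: helicopter velocity = (-190.333, -65.537) km/h; small plane velocity = (-195.845, -241.848) km/h.
Velocity of helicopter relative to small plane = (-190.333, -65.537) − (-195.845, -241.848) = (5.512, 176.311) km/h.
Magnitude = |(5.512, 176.311)| = 176.397 km/h.

176.4 km/h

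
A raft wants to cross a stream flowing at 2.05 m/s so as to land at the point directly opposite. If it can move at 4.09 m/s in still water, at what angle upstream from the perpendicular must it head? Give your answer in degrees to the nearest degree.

30°

To cancel the current, the upstream component of the raft's velocity must equal the flow: 4.09 sin θ = 2.05.
sin θ = 2.05 / 4.09 = 0.5012.
θ = arcsin(0.5012) = 30.081°.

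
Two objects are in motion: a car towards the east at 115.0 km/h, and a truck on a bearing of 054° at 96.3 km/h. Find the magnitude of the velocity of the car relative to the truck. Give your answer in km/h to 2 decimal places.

67.67 km/h

Taking east as x and north as y: car velocity = (115.000, 0.000) km/h; truck velocity = (77.908, 56.604) km/h.
Velocity of car relative to truck = (115.000, 0.000) − (77.908, 56.604) = (37.092, -56.604) km/h.
Magnitude = |(37.092, -56.604)| = 67.674 km/h.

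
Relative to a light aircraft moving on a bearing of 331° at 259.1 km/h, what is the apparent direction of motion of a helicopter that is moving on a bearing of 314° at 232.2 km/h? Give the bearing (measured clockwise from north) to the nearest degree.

212°

Taking east as x and north as y: helicopter velocity = (-167.031, 161.300) km/h; light aircraft velocity = (-125.614, 226.614) km/h.
Velocity of helicopter relative to light aircraft = (-167.031, 161.300) − (-125.614, 226.614) = (-41.417, -65.314) km/h.
Bearing = atan2(-41.42, -65.31) = 212.38° clockwise from north.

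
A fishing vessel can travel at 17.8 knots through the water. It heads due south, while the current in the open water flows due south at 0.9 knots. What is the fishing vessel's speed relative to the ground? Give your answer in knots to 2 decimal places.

18.70 knots

Taking east as x and north as y: velocity relative to the water = (0.000, -17.800) knots; the water relative to ground = (0.000, -0.900) knots.
Velocity relative to ground = (0.000, -17.800) + (0.000, -0.900) = (0.000, -18.700) knots.
Speed = |(0.000, -18.700)| = 18.700 knots.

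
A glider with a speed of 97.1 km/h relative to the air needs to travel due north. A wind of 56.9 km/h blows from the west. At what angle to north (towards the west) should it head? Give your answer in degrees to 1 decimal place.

The wind pushes perpendicular to the desired track; the heading must have a component into the wind equal to 56.9 km/h: 97.1 sin θ = 56.9.
sin θ = 0.5860, so θ = 35.873°.

35.9°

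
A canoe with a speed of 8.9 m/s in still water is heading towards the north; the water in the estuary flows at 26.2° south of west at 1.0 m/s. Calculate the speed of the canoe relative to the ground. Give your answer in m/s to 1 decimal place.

8.5 m/s

Taking east as x and north as y: velocity relative to the water = (0.000, 8.900) m/s; the water relative to ground = (-0.897, -0.442) m/s.
Velocity relative to ground = (0.000, 8.900) + (-0.897, -0.442) = (-0.897, 8.458) m/s.
Speed = |(-0.897, 8.458)| = 8.506 m/s.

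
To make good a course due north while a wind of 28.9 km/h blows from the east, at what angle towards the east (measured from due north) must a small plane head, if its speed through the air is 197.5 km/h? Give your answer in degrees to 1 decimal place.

8.4°

The wind pushes perpendicular to the desired track; the heading must have a component into the wind equal to 28.9 km/h: 197.5 sin θ = 28.9.
sin θ = 0.1463, so θ = 8.414°.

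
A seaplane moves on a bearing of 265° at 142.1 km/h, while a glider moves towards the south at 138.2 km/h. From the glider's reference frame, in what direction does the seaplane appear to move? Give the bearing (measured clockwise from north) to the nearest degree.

312°

Taking east as x and north as y: seaplane velocity = (-141.559, -12.385) km/h; glider velocity = (0.000, -138.200) km/h.
Velocity of seaplane relative to glider = (-141.559, -12.385) − (0.000, -138.200) = (-141.559, 125.815) km/h.
Bearing = atan2(-141.56, 125.82) = 311.63° clockwise from north.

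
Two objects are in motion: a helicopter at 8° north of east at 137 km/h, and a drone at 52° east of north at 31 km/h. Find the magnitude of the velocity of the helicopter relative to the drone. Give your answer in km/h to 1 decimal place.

Taking east as x and north as y: helicopter velocity = (135.667, 19.067) km/h; drone velocity = (24.428, 19.086) km/h.
Velocity of helicopter relative to drone = (135.667, 19.067) − (24.428, 19.086) = (111.238, -0.019) km/h.
Magnitude = |(111.238, -0.019)| = 111.238 km/h.

111.2 km/h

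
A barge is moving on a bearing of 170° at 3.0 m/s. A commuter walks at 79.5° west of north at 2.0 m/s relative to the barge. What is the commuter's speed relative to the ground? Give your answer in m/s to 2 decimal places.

2.97 m/s

Taking east as x and north as y: barge velocity = (0.521, -2.954) m/s; commuter velocity relative to barge = (-1.967, 0.364) m/s.
Velocity relative to ground = (0.521, -2.954) + (-1.967, 0.364) = (-1.446, -2.590) m/s.
Speed = |(-1.446, -2.590)| = 2.966 m/s.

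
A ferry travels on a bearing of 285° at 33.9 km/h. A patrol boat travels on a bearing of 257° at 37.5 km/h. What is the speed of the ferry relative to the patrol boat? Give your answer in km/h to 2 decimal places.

Taking east as x and north as y: ferry velocity = (-32.745, 8.774) km/h; patrol boat velocity = (-36.539, -8.436) km/h.
Velocity of ferry relative to patrol boat = (-32.745, 8.774) − (-36.539, -8.436) = (3.794, 17.210) km/h.
Magnitude = |(3.794, 17.210)| = 17.623 km/h.

17.62 km/h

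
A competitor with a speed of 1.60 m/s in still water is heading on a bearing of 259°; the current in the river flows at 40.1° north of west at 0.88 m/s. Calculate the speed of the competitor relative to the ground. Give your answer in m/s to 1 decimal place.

Taking east as x and north as y: velocity relative to the water = (-1.571, -0.305) m/s; the water relative to ground = (-0.673, 0.567) m/s.
Velocity relative to ground = (-1.571, -0.305) + (-0.673, 0.567) = (-2.244, 0.262) m/s.
Speed = |(-2.244, 0.262)| = 2.259 m/s.

2.3 m/s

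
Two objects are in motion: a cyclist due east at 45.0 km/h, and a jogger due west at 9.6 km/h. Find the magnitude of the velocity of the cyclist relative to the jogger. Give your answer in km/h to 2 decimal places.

Taking east as x and north as y: cyclist velocity = (45.000, 0.000) km/h; jogger velocity = (-9.600, 0.000) km/h.
Velocity of cyclist relative to jogger = (45.000, 0.000) − (-9.600, 0.000) = (54.600, 0.000) km/h.
Magnitude = |(54.600, 0.000)| = 54.600 km/h.

54.60 km/h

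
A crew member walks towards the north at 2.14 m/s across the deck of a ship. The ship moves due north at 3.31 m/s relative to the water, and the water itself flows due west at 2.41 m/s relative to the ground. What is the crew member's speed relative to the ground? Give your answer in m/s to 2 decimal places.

5.96 m/s

In east/north components (m/s): crew member relative to ship = (0.000, 2.140); ship relative to water = (0.000, 3.310); water relative to ground = (-2.410, 0.000).
Sum = (-2.410, 5.450) m/s.
Speed = |(-2.410, 5.450)| = 5.959 m/s.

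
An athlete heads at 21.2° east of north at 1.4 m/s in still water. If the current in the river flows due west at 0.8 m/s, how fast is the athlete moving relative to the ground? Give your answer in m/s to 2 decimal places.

1.34 m/s

Taking east as x and north as y: velocity relative to the water = (0.506, 1.305) m/s; the water relative to ground = (-0.800, 0.000) m/s.
Velocity relative to ground = (0.506, 1.305) + (-0.800, 0.000) = (-0.294, 1.305) m/s.
Speed = |(-0.294, 1.305)| = 1.338 m/s.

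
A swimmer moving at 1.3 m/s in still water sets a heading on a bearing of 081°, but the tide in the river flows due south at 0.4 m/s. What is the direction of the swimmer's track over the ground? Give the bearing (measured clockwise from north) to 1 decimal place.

098.7°

Taking east as x and north as y: velocity relative to the water = (1.284, 0.203) m/s; the water relative to ground = (0.000, -0.400) m/s.
Velocity relative to ground = (1.284, 0.203) + (0.000, -0.400) = (1.284, -0.197) m/s.
Bearing = atan2(1.28, -0.20) = 98.71° clockwise from north.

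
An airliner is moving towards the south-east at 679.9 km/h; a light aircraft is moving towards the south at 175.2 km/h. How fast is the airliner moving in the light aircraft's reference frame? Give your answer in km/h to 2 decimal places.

Taking east as x and north as y: airliner velocity = (480.762, -480.762) km/h; light aircraft velocity = (0.000, -175.200) km/h.
Velocity of airliner relative to light aircraft = (480.762, -480.762) − (0.000, -175.200) = (480.762, -305.562) km/h.
Magnitude = |(480.762, -305.562)| = 569.649 km/h.

569.65 km/h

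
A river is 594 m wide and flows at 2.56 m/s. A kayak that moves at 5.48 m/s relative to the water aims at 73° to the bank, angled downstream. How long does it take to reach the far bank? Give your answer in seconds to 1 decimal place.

The component of the kayak's velocity perpendicular to the bank is 5.48 × sin 73° = 5.241 m/s.
The flow acts along the bank and has no component across it.
Time = 594 / 5.241 = 113.347 s.

113.3 s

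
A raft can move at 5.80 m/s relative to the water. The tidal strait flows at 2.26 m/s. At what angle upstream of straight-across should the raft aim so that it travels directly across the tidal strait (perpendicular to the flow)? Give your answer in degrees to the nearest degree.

23°

To cancel the current, the upstream component of the raft's velocity must equal the flow: 5.80 sin θ = 2.26.
sin θ = 2.26 / 5.80 = 0.3897.
θ = arcsin(0.3897) = 22.933°.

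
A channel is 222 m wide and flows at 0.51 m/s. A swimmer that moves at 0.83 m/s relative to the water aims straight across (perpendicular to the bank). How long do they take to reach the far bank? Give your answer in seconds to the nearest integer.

267 s

The component of the swimmer's velocity perpendicular to the bank is 0.83 m/s.
Only the cross-stream component determines the crossing time; the current contributes nothing perpendicular to the bank.
Time = 222 / 0.830 = 267.470 s.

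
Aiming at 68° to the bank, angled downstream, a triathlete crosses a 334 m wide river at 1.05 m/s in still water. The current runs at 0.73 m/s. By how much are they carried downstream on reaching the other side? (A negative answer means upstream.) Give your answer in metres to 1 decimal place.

385.4 m

Perpendicular speed = 0.974 m/s; crossing time = 334 / 0.974 = 343.077 s.
Net downstream speed = 1.123 m/s.
Drift = 1.123 × 343.077 = 385.391 m (downstream).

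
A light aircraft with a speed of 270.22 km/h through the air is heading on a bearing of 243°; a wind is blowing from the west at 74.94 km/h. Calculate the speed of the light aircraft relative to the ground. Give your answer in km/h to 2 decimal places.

Taking east as x and north as y: velocity relative to the air = (-240.768, -122.677) km/h; the air relative to ground = (74.940, 0.000) km/h.
Velocity relative to ground = (-240.768, -122.677) + (74.940, 0.000) = (-165.828, -122.677) km/h.
Speed = |(-165.828, -122.677)| = 206.273 km/h.

206.27 km/h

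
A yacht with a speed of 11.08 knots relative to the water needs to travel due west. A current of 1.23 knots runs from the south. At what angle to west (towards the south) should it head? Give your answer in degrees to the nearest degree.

6°

The current pushes perpendicular to the desired track; the heading must have a component into the current equal to 1.23 knots: 11.08 sin θ = 1.23.
sin θ = 0.1110, so θ = 6.374°.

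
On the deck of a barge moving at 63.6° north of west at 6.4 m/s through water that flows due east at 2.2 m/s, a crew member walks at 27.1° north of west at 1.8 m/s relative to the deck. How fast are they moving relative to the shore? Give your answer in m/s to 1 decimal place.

In east/north components (m/s): crew member relative to barge = (-1.602, 0.820); barge relative to water = (-2.846, 5.733); water relative to ground = (2.200, 0.000).
Sum = (-2.248, 6.553) m/s.
Speed = |(-2.248, 6.553)| = 6.927 m/s.

6.9 m/s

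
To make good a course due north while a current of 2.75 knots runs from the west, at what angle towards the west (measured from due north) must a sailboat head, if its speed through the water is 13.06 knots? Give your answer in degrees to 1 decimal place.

12.2°

The current pushes perpendicular to the desired track; the heading must have a component into the current equal to 2.75 knots: 13.06 sin θ = 2.75.
sin θ = 0.2106, so θ = 12.156°.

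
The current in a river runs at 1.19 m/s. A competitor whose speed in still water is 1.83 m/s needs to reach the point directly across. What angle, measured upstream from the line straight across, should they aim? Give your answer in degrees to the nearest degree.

41°

To cancel the current, the upstream component of the competitor's velocity must equal the flow: 1.83 sin θ = 1.19.
sin θ = 1.19 / 1.83 = 0.6503.
θ = arcsin(0.6503) = 40.562°.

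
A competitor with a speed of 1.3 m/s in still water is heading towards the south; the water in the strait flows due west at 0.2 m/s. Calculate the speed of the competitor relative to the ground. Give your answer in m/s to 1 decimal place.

Taking east as x and north as y: velocity relative to the water = (0.000, -1.300) m/s; the water relative to ground = (-0.200, 0.000) m/s.
Velocity relative to ground = (0.000, -1.300) + (-0.200, 0.000) = (-0.200, -1.300) m/s.
Speed = |(-0.200, -1.300)| = 1.315 m/s.

1.3 m/s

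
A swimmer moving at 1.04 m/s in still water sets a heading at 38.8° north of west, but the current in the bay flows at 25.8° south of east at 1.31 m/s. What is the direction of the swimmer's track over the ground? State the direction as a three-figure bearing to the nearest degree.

Taking east as x and north as y: velocity relative to the water = (-0.811, 0.652) m/s; the water relative to ground = (1.179, -0.570) m/s.
Velocity relative to ground = (-0.811, 0.652) + (1.179, -0.570) = (0.369, 0.082) m/s.
Bearing = atan2(0.37, 0.08) = 77.54° clockwise from north.

078°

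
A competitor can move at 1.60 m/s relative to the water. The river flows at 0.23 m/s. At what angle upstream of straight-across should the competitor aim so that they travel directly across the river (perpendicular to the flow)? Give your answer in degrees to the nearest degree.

8°

To cancel the current, the upstream component of the competitor's velocity must equal the flow: 1.60 sin θ = 0.23.
sin θ = 0.23 / 1.60 = 0.1437.
θ = arcsin(0.1437) = 8.265°.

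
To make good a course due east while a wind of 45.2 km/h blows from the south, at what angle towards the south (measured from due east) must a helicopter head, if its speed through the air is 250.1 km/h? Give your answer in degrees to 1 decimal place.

The wind pushes perpendicular to the desired track; the heading must have a component into the wind equal to 45.2 km/h: 250.1 sin θ = 45.2.
sin θ = 0.1807, so θ = 10.412°.

10.4°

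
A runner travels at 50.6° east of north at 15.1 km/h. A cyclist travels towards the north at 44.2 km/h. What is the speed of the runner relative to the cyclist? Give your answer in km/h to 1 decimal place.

36.5 km/h

Taking east as x and north as y: runner velocity = (11.668, 9.584) km/h; cyclist velocity = (0.000, 44.200) km/h.
Velocity of runner relative to cyclist = (11.668, 9.584) − (0.000, 44.200) = (11.668, -34.616) km/h.
Magnitude = |(11.668, -34.616)| = 36.529 km/h.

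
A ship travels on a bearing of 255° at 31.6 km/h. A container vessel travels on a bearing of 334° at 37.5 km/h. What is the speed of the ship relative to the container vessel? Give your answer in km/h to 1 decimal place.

Taking east as x and north as y: ship velocity = (-30.523, -8.179) km/h; container vessel velocity = (-16.439, 33.705) km/h.
Velocity of ship relative to container vessel = (-30.523, -8.179) − (-16.439, 33.705) = (-14.084, -41.883) km/h.
Magnitude = |(-14.084, -41.883)| = 44.188 km/h.

44.2 km/h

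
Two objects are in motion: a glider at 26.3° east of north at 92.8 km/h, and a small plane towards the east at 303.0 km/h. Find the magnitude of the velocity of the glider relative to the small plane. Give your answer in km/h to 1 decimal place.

274.8 km/h

Taking east as x and north as y: glider velocity = (41.117, 83.194) km/h; small plane velocity = (303.000, 0.000) km/h.
Velocity of glider relative to small plane = (41.117, 83.194) − (303.000, 0.000) = (-261.883, 83.194) km/h.
Magnitude = |(-261.883, 83.194)| = 274.780 km/h.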